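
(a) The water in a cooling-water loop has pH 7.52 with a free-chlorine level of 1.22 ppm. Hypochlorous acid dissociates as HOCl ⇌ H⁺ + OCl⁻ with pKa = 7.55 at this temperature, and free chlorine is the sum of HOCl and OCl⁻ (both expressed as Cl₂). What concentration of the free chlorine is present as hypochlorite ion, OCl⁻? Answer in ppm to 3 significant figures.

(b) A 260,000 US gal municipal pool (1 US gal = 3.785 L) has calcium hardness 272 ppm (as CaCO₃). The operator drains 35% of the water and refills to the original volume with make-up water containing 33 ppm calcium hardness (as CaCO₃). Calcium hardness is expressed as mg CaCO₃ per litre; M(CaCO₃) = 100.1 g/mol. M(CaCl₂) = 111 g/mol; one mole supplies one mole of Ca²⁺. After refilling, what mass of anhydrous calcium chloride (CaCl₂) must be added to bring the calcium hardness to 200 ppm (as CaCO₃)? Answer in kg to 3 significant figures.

(a) 0.589 ppm; (b) 12.7 kg

(a) [OCl⁻]/[HOCl] = 10^(pH − pKa) = 10^(7.52 − 7.55) = 10^-0.03 = 0.9333.
(a) Fraction as HOCl = 1 / (1 + 0.9333) = 0.5173.
(a) OCl⁻ = (1 − 0.5173) × 1.22 ppm = 0.5889 ppm.

(b) Volume: 260,000 US gal × 3.785 L/gal = 984,100 L.
(b) After draining 35% and refilling: 272 × 0.65 + 33 × 0.35 = 188.35 ppm.
(b) Deficit to target: 200 − 188.35 = 11.65 mg/L.
(b) As CaCO₃: 11.65 mg/L × 984,100 L = 11,460 g; ÷ 100.1 = 114.5 mol Ca²⁺.
(b) Mass: 114.5 × 111 = 12,710 g.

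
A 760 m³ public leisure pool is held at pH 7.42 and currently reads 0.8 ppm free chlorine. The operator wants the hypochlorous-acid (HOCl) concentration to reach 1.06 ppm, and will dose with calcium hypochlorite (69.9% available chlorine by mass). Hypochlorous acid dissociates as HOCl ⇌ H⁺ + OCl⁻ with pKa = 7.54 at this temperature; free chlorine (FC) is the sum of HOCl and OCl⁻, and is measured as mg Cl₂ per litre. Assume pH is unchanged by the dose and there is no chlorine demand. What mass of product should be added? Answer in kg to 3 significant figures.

Volume: 760 m³ = 760,000 L.
[OCl⁻]/[HOCl] = 10^(pH − pKa) = 10^(7.42 − 7.54) = 0.7586; fraction as HOCl = 1/(1 + 0.7586) = 0.5686.
Free chlorine required for 1.06 ppm HOCl: 1.06 / 0.5686 = 1.864 ppm.
FC to add: 1.864 − 0.8 = 1.064 mg/L as Cl₂.
Cl₂ equivalent: 1.064 mg/L × 760,000 L = 808.7 g.
Product at 69.9% available Cl: 808.7 / 0.699 = 1157 g.

1.16 kg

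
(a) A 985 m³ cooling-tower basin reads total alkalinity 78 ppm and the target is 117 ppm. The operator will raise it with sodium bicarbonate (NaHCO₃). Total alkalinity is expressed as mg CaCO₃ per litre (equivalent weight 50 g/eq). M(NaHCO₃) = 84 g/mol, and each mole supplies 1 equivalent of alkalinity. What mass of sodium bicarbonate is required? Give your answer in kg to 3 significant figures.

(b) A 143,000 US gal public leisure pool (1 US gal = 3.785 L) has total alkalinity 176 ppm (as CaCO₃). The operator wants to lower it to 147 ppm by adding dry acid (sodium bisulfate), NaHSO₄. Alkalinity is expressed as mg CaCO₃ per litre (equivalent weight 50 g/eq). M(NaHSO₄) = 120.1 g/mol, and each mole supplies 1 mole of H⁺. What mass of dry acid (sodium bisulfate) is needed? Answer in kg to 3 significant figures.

(a) 64.5 kg; (b) 37.7 kg

(a) Volume: 985 m³ = 985,000 L.
(a) Alkalinity to add: (117 − 78) = 39 mg/L as CaCO₃ × 985,000 L = 38,420 g as CaCO₃.
(a) Equivalents: 38,420 g ÷ 50 g/eq = 768.3 eq.
(a) NaHCO₃ supplies 1 eq per mole → 768.3 mol.
(a) Mass: 768.3 mol × 84 g/mol = 64,540 g.

(b) Volume: 143,000 US gal × 3.785 L/gal = 541,255 L.
(b) Alkalinity to neutralize: (176 − 147) = 29 mg/L as CaCO₃ × 541,255 L = 15,700 g as CaCO₃.
(b) Equivalents of H⁺ required: 15,700 ÷ 50 g/eq = 313.9 eq = 313.9 mol NaHSO₄.
(b) Mass of NaHSO₄: 313.9 × 120.1 = 37,700 g.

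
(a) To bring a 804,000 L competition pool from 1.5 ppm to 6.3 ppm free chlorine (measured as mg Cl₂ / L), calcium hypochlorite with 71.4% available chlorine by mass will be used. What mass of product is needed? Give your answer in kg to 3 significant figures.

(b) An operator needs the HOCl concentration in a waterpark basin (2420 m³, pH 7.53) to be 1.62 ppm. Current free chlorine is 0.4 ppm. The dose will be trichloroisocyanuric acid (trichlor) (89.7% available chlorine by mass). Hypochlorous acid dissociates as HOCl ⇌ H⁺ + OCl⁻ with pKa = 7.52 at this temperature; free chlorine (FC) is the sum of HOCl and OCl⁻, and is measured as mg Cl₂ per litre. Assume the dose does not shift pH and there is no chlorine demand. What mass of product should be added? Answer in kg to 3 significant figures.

(a) 5.41 kg; (b) 7.76 kg

(a) Chlorine deficit: 6.3 − 1.5 = 4.8 ppm = 4.8 mg/L as Cl₂.
(a) Cl₂ equivalent needed: 4.8 mg/L × 804,000 L = 3,859,000 mg = 3859 g.
(a) Product at 71.4% available chlorine: 3859 / 0.714 = 5405 g.

(b) Volume: 2420 m³ = 2,420,000 L.
(b) [OCl⁻]/[HOCl] = 10^(pH − pKa) = 10^(7.53 − 7.52) = 1.023; fraction as HOCl = 1/(1 + 1.023) = 0.4942.
(b) Free chlorine required for 1.62 ppm HOCl: 1.62 / 0.4942 = 3.278 ppm.
(b) FC to add: 3.278 − 0.4 = 2.878 mg/L as Cl₂.
(b) Cl₂ equivalent: 2.878 mg/L × 2,420,000 L = 6964 g.
(b) Product at 89.7% available Cl: 6964 / 0.897 = 7764 g.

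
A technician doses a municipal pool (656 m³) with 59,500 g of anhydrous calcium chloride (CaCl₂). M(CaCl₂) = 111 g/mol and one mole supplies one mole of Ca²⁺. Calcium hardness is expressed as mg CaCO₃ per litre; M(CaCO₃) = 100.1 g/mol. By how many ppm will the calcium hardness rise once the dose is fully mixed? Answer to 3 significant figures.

Volume: 656 m³ = 656,000 L.
Moles of Ca²⁺: 59,500 g ÷ 111 g/mol = 536 mol.
As CaCO₃: 536 mol × 100.1 g/mol = 53,660 g.
Rise: 53,660 g / 656,000 L × 1000 = 81.79 mg/L.

81.8 ppm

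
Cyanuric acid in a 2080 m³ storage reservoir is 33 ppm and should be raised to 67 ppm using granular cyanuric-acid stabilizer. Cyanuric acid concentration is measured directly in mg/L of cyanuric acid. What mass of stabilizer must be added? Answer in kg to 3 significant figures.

70.7 kg

Volume: 2080 m³ = 2,080,000 L.
CYA to add: (67 − 33) = 34 mg/L × 2,080,000 L = 70,720 g cyanuric acid.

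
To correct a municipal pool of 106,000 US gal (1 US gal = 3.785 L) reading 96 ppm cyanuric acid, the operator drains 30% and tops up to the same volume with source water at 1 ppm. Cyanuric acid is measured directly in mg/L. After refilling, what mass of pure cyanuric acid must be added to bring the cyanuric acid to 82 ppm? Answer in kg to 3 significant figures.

5.82 kg

Volume: 106,000 US gal × 3.785 L/gal = 401,210 L.
After draining 30% and refilling: 96 × 0.70 + 1 × 0.30 = 67.5 ppm.
Deficit to target: 82 − 67.5 = 14.5 mg/L.
Mass: 14.5 mg/L × 401,210 L = 5818 g cyanuric acid.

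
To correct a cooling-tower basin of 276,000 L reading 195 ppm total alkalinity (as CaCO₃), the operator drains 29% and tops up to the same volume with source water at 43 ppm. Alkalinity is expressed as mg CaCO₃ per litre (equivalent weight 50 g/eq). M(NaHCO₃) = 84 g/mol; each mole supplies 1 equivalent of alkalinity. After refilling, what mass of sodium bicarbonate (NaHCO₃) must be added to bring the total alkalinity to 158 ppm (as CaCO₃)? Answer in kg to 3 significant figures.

3.28 kg

After draining 29% and refilling: 195 × 0.71 + 43 × 0.29 = 150.92 ppm.
Deficit to target: 158 − 150.92 = 7.08 mg/L.
As CaCO₃: 7.08 mg/L × 276,000 L = 1954 g; ÷ 50 g/eq ÷ 1 = 39.08 mol NaHCO₃.
Mass: 39.08 × 84 = 3283 g.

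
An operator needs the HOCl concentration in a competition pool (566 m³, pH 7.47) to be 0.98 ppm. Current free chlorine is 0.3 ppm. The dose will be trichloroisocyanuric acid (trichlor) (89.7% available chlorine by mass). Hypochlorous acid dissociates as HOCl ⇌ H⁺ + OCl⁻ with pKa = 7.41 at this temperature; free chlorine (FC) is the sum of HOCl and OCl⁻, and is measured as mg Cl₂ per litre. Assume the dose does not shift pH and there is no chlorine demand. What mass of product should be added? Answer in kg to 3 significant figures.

Volume: 566 m³ = 566,000 L.
[OCl⁻]/[HOCl] = 10^(pH − pKa) = 10^(7.47 − 7.41) = 1.148; fraction as HOCl = 1/(1 + 1.148) = 0.4655.
Free chlorine required for 0.98 ppm HOCl: 0.98 / 0.4655 = 2.105 ppm.
FC to add: 2.105 − 0.3 = 1.805 mg/L as Cl₂.
Cl₂ equivalent: 1.805 mg/L × 566,000 L = 1022 g.
Product at 89.7% available Cl: 1022 / 0.897 = 1139 g.

1.14 kg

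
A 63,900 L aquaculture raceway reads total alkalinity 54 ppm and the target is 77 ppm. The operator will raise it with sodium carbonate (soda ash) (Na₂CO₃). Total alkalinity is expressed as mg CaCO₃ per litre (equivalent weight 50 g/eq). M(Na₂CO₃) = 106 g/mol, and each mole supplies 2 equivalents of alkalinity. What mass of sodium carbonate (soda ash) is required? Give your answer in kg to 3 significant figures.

Alkalinity to add: (77 − 54) = 23 mg/L as CaCO₃ × 63,900 L = 1470 g as CaCO₃.
Equivalents: 1470 g ÷ 50 g/eq = 29.39 eq.
Each mole of Na₂CO₃ supplies 2 eq, so 29.39 / 2 = 14.7 mol.
Mass: 14.7 mol × 106 g/mol = 1558 g.

1.56 kg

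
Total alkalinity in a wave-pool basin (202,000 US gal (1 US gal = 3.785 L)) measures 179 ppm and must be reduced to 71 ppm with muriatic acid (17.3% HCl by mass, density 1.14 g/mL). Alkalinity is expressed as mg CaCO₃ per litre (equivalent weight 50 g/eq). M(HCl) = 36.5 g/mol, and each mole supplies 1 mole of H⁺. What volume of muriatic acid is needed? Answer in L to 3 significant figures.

Volume: 202,000 US gal × 3.785 L/gal = 764,570 L.
Alkalinity to neutralize: (179 − 71) = 108 mg/L as CaCO₃ × 764,570 L = 82,570 g as CaCO₃.
Equivalents of H⁺ required: 82,570 ÷ 50 g/eq = 1651 eq = 1651 mol HCl.
Mass of HCl: 1651 × 36.5 = 60,280 g.
Mass of 17.3% solution: 60,280 / 0.173 = 348,400 g.
Volume: 348,400 g ÷ 1.14 g/mL = 305,600 mL.

306 L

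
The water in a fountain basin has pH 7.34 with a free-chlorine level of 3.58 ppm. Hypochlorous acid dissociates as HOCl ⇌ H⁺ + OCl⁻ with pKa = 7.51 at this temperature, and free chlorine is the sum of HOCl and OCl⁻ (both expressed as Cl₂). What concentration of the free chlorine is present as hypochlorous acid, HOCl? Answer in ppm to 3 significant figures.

[OCl⁻]/[HOCl] = 10^(pH − pKa) = 10^(7.34 − 7.51) = 10^-0.17 = 0.6761.
Fraction as HOCl = 1 / (1 + 0.6761) = 0.5966.
HOCl = 0.5966 × 3.58 ppm = 2.136 ppm.

2.14 ppm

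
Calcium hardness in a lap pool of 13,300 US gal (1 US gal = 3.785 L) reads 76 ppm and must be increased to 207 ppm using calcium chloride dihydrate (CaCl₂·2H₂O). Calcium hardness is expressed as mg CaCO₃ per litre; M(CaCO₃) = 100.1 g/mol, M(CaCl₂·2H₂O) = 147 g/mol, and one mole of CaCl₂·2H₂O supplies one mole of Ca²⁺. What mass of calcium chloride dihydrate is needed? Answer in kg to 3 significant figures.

Volume: 13,300 US gal × 3.785 L/gal = 50,340 L.
Hardness to add: (207 − 76) = 131 mg/L as CaCO₃ × 50,340 L = 6595 g as CaCO₃.
Moles of Ca²⁺ (1 mol Ca²⁺ ≡ 1 mol CaCO₃): 6595 / 100.1 g/mol = 65.88 mol.
Mass of CaCl₂·2H₂O: 65.88 × 147 = 9684 g.

9.68 kg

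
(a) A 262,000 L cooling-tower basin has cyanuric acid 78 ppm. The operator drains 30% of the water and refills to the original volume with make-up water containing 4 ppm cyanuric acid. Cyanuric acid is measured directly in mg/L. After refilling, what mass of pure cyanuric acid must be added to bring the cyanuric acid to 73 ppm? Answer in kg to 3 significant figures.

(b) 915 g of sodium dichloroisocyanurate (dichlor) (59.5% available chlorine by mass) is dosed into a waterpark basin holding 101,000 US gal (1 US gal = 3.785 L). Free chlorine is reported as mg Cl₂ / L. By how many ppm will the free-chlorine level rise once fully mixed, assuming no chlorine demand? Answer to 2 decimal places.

(a) 4.51 kg; (b) 1.42 ppm

(a) After draining 30% and refilling: 78 × 0.70 + 4 × 0.30 = 55.8 ppm.
(a) Deficit to target: 73 − 55.8 = 17.2 mg/L.
(a) Mass: 17.2 mg/L × 262,000 L = 4506 g cyanuric acid.

(b) Volume: 101,000 US gal × 3.785 L/gal = 382,285 L.
(b) Available chlorine delivered: 915 g × 0.595 = 544.4 g as Cl₂.
(b) Concentration rise: 544.4 g / 382,285 L = 1.424 mg/L = 1.42 ppm.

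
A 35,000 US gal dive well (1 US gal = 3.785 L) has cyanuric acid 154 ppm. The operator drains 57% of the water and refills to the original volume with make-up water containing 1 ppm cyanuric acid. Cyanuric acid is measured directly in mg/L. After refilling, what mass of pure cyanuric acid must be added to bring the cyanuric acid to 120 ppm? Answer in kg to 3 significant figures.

Volume: 35,000 US gal × 3.785 L/gal = 132,475 L.
After draining 57% and refilling: 154 × 0.43 + 1 × 0.57 = 66.79 ppm.
Deficit to target: 120 − 66.79 = 53.21 mg/L.
Mass: 53.21 mg/L × 132,475 L = 7049 g cyanuric acid.

7.05 kg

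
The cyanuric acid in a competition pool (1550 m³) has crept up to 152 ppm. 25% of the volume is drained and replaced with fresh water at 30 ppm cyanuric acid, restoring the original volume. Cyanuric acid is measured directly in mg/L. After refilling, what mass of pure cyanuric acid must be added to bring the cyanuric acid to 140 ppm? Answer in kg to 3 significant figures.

Volume: 1550 m³ = 1,550,000 L.
After draining 25% and refilling: 152 × 0.75 + 30 × 0.25 = 121.5 ppm.
Deficit to target: 140 − 121.5 = 18.5 mg/L.
Mass: 18.5 mg/L × 1,550,000 L = 28,680 g cyanuric acid.

28.7 kg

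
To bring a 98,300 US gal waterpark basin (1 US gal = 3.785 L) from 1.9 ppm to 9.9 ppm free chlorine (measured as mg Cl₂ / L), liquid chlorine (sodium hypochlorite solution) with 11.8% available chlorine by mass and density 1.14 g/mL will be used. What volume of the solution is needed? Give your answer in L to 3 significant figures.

22.1 L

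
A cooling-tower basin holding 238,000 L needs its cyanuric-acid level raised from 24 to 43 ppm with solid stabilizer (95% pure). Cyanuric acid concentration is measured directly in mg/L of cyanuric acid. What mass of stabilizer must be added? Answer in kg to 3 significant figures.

CYA to add: (43 − 24) = 19 mg/L × 238,000 L = 4522 g cyanuric acid.
At 95% purity: 4522 / 0.95 = 4760 g product.

4.76 kg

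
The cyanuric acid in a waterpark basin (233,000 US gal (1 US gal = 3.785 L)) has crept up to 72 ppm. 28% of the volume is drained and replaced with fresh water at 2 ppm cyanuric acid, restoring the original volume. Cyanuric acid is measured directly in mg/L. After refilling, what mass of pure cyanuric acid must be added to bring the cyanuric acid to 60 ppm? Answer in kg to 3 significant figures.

6.70 kg

Volume: 233,000 US gal × 3.785 L/gal = 881,905 L.
After draining 28% and refilling: 72 × 0.72 + 2 × 0.28 = 52.4 ppm.
Deficit to target: 60 − 52.4 = 7.6 mg/L.
Mass: 7.6 mg/L × 881,905 L = 6702 g cyanuric acid.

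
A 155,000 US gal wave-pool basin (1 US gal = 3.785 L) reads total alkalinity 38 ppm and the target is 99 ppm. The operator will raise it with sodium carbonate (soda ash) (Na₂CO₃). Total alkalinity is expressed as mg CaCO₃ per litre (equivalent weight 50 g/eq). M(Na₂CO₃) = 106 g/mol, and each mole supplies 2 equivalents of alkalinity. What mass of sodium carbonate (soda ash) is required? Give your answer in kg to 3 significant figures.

37.9 kg

Volume: 155,000 US gal × 3.785 L/gal = 586,675 L.
Alkalinity to add: (99 − 38) = 61 mg/L as CaCO₃ × 586,675 L = 35,790 g as CaCO₃.
Equivalents: 35,790 g ÷ 50 g/eq = 715.7 eq.
Each mole of Na₂CO₃ supplies 2 eq, so 715.7 / 2 = 357.9 mol.
Mass: 357.9 mol × 106 g/mol = 37,930 g.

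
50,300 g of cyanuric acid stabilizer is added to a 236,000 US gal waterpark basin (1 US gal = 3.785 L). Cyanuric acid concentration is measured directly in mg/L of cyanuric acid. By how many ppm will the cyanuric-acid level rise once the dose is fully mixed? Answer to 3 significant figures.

Volume: 236,000 US gal × 3.785 L/gal = 893,260 L.
Rise: 50,300 g / 893,260 L × 1000 = 56.31 mg/L.

56.3 ppm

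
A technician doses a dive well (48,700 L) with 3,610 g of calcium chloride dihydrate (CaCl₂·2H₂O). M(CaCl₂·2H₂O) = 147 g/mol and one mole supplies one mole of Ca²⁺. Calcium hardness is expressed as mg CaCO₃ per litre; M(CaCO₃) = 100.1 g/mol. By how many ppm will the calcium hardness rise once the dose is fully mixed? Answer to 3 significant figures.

Moles of Ca²⁺: 3,610 g ÷ 147 g/mol = 24.56 mol.
As CaCO₃: 24.56 mol × 100.1 g/mol = 2458 g.
Rise: 2458 g / 48,700 L × 1000 = 50.48 mg/L.

50.5 ppm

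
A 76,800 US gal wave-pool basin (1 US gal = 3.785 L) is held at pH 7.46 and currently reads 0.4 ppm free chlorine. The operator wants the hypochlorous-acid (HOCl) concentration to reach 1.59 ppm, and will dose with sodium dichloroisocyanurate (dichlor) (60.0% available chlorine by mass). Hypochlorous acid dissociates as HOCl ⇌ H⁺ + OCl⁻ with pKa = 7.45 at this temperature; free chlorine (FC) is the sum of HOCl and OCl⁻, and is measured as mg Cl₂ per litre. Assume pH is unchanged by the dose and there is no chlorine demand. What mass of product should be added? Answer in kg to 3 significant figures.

1.36 kg

Volume: 76,800 US gal × 3.785 L/gal = 290,688 L.
[OCl⁻]/[HOCl] = 10^(pH − pKa) = 10^(7.46 − 7.45) = 1.023; fraction as HOCl = 1/(1 + 1.023) = 0.4942.
Free chlorine required for 1.59 ppm HOCl: 1.59 / 0.4942 = 3.217 ppm.
FC to add: 3.217 − 0.4 = 2.817 mg/L as Cl₂.
Cl₂ equivalent: 2.817 mg/L × 290,688 L = 818.9 g.
Product at 60.0% available Cl: 818.9 / 0.6 = 1365 g.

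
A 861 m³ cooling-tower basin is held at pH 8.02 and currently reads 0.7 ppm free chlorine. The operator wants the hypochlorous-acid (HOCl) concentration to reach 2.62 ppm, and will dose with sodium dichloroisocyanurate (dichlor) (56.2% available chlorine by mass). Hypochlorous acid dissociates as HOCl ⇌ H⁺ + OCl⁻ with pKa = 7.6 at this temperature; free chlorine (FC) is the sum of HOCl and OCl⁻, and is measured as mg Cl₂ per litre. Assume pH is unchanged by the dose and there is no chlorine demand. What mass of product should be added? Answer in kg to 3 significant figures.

Volume: 861 m³ = 861,000 L.
[OCl⁻]/[HOCl] = 10^(pH − pKa) = 10^(8.02 − 7.6) = 2.63; fraction as HOCl = 1/(1 + 2.63) = 0.2755.
Free chlorine required for 2.62 ppm HOCl: 2.62 / 0.2755 = 9.511 ppm.
FC to add: 9.511 − 0.7 = 8.811 mg/L as Cl₂.
Cl₂ equivalent: 8.811 mg/L × 861,000 L = 7587 g.
Product at 56.2% available Cl: 7587 / 0.562 = 13,500 g.

13.5 kg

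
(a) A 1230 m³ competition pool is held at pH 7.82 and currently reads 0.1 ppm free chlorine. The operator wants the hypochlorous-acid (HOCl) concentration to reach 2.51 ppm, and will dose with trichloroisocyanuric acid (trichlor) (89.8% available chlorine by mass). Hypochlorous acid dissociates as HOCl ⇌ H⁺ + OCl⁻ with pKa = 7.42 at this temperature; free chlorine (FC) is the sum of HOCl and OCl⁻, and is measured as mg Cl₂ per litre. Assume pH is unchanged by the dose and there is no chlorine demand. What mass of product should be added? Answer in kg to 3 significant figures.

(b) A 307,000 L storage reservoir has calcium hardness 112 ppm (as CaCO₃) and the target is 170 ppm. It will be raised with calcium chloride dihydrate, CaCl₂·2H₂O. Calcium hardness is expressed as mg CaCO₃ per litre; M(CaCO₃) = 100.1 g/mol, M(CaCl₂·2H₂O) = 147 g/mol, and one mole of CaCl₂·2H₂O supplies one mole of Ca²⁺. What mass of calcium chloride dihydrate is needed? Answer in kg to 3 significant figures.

(a) 11.9 kg; (b) 26.1 kg

(a) Volume: 1230 m³ = 1,230,000 L.
(a) [OCl⁻]/[HOCl] = 10^(pH − pKa) = 10^(7.82 − 7.42) = 2.512; fraction as HOCl = 1/(1 + 2.512) = 0.2847.
(a) Free chlorine required for 2.51 ppm HOCl: 2.51 / 0.2847 = 8.815 ppm.
(a) FC to add: 8.815 − 0.1 = 8.715 mg/L as Cl₂.
(a) Cl₂ equivalent: 8.715 mg/L × 1,230,000 L = 10,720 g.
(a) Product at 89.8% available Cl: 10,720 / 0.898 = 11,940 g.

(b) Hardness to add: (170 − 112) = 58 mg/L as CaCO₃ × 307,000 L = 17,810 g as CaCO₃.
(b) Moles of Ca²⁺ (1 mol Ca²⁺ ≡ 1 mol CaCO₃): 17,810 / 100.1 g/mol = 177.9 mol.
(b) Mass of CaCl₂·2H₂O: 177.9 × 147 = 26,150 g.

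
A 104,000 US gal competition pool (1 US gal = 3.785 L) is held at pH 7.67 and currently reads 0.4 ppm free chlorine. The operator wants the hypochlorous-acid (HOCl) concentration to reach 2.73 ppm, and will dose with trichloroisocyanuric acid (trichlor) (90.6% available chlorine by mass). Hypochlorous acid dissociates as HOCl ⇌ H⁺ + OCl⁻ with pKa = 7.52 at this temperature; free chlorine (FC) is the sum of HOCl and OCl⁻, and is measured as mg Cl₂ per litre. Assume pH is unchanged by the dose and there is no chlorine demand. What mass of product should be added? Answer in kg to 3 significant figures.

2.69 kg

Volume: 104,000 US gal × 3.785 L/gal = 393,640 L.
[OCl⁻]/[HOCl] = 10^(pH − pKa) = 10^(7.67 − 7.52) = 1.413; fraction as HOCl = 1/(1 + 1.413) = 0.4145.
Free chlorine required for 2.73 ppm HOCl: 2.73 / 0.4145 = 6.586 ppm.
FC to add: 6.586 − 0.4 = 6.186 mg/L as Cl₂.
Cl₂ equivalent: 6.186 mg/L × 393,640 L = 2435 g.
Product at 90.6% available Cl: 2435 / 0.906 = 2688 g.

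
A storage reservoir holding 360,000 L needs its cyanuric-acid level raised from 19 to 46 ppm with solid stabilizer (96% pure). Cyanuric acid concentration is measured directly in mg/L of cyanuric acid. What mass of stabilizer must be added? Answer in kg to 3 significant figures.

CYA to add: (46 − 19) = 27 mg/L × 360,000 L = 9720 g cyanuric acid.
At 96% purity: 9720 / 0.96 = 10,120 g product.

10.1 kg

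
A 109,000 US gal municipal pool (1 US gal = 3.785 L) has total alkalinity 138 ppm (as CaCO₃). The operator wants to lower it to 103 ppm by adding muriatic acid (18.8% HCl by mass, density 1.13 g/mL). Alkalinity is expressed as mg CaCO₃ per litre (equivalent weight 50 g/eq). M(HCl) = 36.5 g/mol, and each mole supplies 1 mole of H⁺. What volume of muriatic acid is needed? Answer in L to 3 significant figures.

49.6 L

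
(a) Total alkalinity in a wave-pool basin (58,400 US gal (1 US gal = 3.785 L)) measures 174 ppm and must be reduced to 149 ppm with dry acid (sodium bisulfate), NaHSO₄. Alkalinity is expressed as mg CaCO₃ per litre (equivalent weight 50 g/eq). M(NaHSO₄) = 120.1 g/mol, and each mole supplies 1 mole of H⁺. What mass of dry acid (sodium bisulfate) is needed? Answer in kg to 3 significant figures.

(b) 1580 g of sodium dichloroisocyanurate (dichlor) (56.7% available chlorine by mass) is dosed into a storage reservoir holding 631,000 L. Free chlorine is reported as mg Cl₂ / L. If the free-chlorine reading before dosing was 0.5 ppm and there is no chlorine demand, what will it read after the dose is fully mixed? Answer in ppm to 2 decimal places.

(a) Volume: 58,400 US gal × 3.785 L/gal = 221,044 L.
(a) Alkalinity to neutralize: (174 − 149) = 25 mg/L as CaCO₃ × 221,044 L = 5526 g as CaCO₃.
(a) Equivalents of H⁺ required: 5526 ÷ 50 g/eq = 110.5 eq = 110.5 mol NaHSO₄.
(a) Mass of NaHSO₄: 110.5 × 120.1 = 13,270 g.

(b) Available chlorine delivered: 1580 g × 0.567 = 895.9 g as Cl₂.
(b) Concentration rise: 895.9 g / 631,000 L = 1.42 mg/L = 1.42 ppm.
(b) Final FC: 0.5 + 1.42 = 1.92 ppm.

(a) 13.3 kg; (b) 1.92 ppm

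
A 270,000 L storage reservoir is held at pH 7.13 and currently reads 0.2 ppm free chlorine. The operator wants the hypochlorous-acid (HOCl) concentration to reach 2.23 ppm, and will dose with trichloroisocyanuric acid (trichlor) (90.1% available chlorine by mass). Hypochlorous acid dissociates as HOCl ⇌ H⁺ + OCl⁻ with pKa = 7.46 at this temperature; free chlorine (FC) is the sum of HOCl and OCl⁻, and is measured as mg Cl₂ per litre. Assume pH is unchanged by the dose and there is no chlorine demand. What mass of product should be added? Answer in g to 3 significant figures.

[OCl⁻]/[HOCl] = 10^(pH − pKa) = 10^(7.13 − 7.46) = 0.4677; fraction as HOCl = 1/(1 + 0.4677) = 0.6813.
Free chlorine required for 2.23 ppm HOCl: 2.23 / 0.6813 = 3.273 ppm.
FC to add: 3.273 − 0.2 = 3.073 mg/L as Cl₂.
Cl₂ equivalent: 3.073 mg/L × 270,000 L = 829.7 g.
Product at 90.1% available Cl: 829.7 / 0.901 = 920.9 g.

921 g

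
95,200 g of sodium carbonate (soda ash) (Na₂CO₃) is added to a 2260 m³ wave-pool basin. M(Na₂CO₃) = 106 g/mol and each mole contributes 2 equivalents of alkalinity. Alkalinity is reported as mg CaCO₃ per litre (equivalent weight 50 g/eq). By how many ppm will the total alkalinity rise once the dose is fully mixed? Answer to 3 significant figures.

39.7 ppm

Volume: 2260 m³ = 2,260,000 L.
Moles of Na₂CO₃: 95,200 g ÷ 106 g/mol = 898.1 mol → 1796 eq of alkalinity.
As CaCO₃: 1796 eq × 50 g/eq = 89,810 g.
Rise: 89,810 g / 2,260,000 L × 1000 = 39.74 mg/L.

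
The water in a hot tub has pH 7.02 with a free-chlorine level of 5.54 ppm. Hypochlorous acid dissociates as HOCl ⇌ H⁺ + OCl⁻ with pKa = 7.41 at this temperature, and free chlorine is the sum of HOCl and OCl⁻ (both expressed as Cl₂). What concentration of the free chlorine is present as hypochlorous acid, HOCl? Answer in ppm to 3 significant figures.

[OCl⁻]/[HOCl] = 10^(pH − pKa) = 10^(7.02 − 7.41) = 10^-0.39 = 0.4074.
Fraction as HOCl = 1 / (1 + 0.4074) = 0.7105.
HOCl = 0.7105 × 5.54 ppm = 3.936 ppm.

3.94 ppm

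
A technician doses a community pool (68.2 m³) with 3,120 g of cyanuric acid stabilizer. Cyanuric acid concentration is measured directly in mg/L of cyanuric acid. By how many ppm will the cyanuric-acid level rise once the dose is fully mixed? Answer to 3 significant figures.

Volume: 68.2 m³ = 68,200 L.
Rise: 3,120 g / 68,200 L × 1000 = 45.75 mg/L.

45.7 ppm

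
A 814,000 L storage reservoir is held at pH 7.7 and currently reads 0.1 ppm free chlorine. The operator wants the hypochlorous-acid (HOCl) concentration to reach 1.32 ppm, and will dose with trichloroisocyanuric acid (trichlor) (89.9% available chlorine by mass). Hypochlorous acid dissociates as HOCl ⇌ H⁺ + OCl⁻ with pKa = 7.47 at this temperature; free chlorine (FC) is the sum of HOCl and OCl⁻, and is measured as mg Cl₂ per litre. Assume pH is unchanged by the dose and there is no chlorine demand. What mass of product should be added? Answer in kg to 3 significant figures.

[OCl⁻]/[HOCl] = 10^(pH − pKa) = 10^(7.7 − 7.47) = 1.698; fraction as HOCl = 1/(1 + 1.698) = 0.3706.
Free chlorine required for 1.32 ppm HOCl: 1.32 / 0.3706 = 3.562 ppm.
FC to add: 3.562 − 0.1 = 3.462 mg/L as Cl₂.
Cl₂ equivalent: 3.462 mg/L × 814,000 L = 2818 g.
Product at 89.9% available Cl: 2818 / 0.899 = 3134 g.

3.13 kg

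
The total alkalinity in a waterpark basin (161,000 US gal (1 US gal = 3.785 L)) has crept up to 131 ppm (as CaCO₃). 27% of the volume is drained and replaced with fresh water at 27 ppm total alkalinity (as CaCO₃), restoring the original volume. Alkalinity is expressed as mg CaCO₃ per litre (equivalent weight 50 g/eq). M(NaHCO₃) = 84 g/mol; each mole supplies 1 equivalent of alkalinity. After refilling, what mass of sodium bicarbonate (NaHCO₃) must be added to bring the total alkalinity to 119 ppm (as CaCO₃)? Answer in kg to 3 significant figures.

16.5 kg

Volume: 161,000 US gal × 3.785 L/gal = 609,385 L.
After draining 27% and refilling: 131 × 0.73 + 27 × 0.27 = 102.92 ppm.
Deficit to target: 119 − 102.92 = 16.08 mg/L.
As CaCO₃: 16.08 mg/L × 609,385 L = 9799 g; ÷ 50 g/eq ÷ 1 = 196 mol NaHCO₃.
Mass: 196 × 84 = 16,460 g.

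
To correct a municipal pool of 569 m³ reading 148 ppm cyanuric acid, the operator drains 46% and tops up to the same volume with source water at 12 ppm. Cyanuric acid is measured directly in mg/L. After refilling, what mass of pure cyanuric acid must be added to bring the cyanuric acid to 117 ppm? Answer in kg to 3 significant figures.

18.0 kg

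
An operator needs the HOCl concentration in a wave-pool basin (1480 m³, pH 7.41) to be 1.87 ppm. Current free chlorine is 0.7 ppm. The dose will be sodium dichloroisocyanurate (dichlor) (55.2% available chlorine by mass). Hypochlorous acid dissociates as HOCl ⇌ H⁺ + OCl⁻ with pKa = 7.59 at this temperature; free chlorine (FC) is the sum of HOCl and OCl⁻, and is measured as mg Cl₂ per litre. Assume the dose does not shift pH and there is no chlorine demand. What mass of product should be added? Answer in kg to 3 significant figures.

6.45 kg

Volume: 1480 m³ = 1,480,000 L.
[OCl⁻]/[HOCl] = 10^(pH − pKa) = 10^(7.41 − 7.59) = 0.6607; fraction as HOCl = 1/(1 + 0.6607) = 0.6022.
Free chlorine required for 1.87 ppm HOCl: 1.87 / 0.6022 = 3.105 ppm.
FC to add: 3.105 − 0.7 = 2.405 mg/L as Cl₂.
Cl₂ equivalent: 2.405 mg/L × 1,480,000 L = 3560 g.
Product at 55.2% available Cl: 3560 / 0.552 = 6450 g.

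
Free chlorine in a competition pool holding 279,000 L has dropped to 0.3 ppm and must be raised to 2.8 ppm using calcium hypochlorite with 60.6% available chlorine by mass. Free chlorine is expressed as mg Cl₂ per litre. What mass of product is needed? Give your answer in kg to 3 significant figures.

1.15 kg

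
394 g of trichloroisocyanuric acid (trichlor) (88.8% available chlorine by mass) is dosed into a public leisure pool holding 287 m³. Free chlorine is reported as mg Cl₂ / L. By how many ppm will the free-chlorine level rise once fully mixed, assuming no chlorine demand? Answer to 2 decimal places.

1.22 ppm

Volume: 287 m³ = 287,000 L.
Available chlorine delivered: 394 g × 0.888 = 349.9 g as Cl₂.
Concentration rise: 349.9 g / 287,000 L = 1.219 mg/L = 1.22 ppm.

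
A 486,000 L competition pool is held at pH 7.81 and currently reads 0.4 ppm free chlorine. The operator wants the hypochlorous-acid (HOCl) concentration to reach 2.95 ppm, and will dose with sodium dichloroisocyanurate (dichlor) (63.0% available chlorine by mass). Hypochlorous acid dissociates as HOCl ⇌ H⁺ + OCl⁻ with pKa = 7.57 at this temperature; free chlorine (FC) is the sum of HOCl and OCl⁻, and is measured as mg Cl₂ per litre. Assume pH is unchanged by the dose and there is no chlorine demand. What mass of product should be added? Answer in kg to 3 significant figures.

5.92 kg

[OCl⁻]/[HOCl] = 10^(pH − pKa) = 10^(7.81 − 7.57) = 1.738; fraction as HOCl = 1/(1 + 1.738) = 0.3653.
Free chlorine required for 2.95 ppm HOCl: 2.95 / 0.3653 = 8.077 ppm.
FC to add: 8.077 − 0.4 = 7.677 mg/L as Cl₂.
Cl₂ equivalent: 7.677 mg/L × 486,000 L = 3731 g.
Product at 63.0% available Cl: 3731 / 0.63 = 5922 g.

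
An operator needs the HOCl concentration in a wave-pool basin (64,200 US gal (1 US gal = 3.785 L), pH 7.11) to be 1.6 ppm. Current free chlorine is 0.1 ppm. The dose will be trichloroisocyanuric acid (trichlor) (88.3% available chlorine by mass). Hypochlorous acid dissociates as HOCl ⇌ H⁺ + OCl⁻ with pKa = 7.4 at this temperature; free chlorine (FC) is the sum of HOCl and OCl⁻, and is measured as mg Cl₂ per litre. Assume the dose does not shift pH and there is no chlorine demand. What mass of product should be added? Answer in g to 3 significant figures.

Volume: 64,200 US gal × 3.785 L/gal = 242,997 L.
[OCl⁻]/[HOCl] = 10^(pH − pKa) = 10^(7.11 − 7.4) = 0.5129; fraction as HOCl = 1/(1 + 0.5129) = 0.661.
Free chlorine required for 1.6 ppm HOCl: 1.6 / 0.661 = 2.421 ppm.
FC to add: 2.421 − 0.1 = 2.321 mg/L as Cl₂.
Cl₂ equivalent: 2.321 mg/L × 242,997 L = 563.9 g.
Product at 88.3% available Cl: 563.9 / 0.883 = 638.6 g.

639 g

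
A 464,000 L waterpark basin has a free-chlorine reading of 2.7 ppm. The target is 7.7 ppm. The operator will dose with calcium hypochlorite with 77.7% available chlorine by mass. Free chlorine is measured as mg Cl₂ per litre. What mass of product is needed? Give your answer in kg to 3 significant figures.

2.99 kg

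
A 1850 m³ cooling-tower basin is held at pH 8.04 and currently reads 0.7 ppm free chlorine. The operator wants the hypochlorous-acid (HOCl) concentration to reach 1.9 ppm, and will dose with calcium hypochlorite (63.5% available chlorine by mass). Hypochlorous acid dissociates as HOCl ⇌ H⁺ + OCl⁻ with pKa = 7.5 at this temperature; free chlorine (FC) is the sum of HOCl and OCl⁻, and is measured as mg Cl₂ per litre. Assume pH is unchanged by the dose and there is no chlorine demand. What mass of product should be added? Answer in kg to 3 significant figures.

Volume: 1850 m³ = 1,850,000 L.
[OCl⁻]/[HOCl] = 10^(pH − pKa) = 10^(8.04 − 7.5) = 3.467; fraction as HOCl = 1/(1 + 3.467) = 0.2238.
Free chlorine required for 1.9 ppm HOCl: 1.9 / 0.2238 = 8.488 ppm.
FC to add: 8.488 − 0.7 = 7.788 mg/L as Cl₂.
Cl₂ equivalent: 7.788 mg/L × 1,850,000 L = 14,410 g.
Product at 63.5% available Cl: 14,410 / 0.635 = 22,690 g.

22.7 kg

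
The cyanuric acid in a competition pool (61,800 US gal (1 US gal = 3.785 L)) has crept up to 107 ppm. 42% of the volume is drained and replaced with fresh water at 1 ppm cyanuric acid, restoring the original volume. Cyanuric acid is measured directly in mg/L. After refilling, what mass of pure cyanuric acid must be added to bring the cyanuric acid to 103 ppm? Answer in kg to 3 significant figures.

Volume: 61,800 US gal × 3.785 L/gal = 233,913 L.
After draining 42% and refilling: 107 × 0.58 + 1 × 0.42 = 62.48 ppm.
Deficit to target: 103 − 62.48 = 40.52 mg/L.
Mass: 40.52 mg/L × 233,913 L = 9478 g cyanuric acid.

9.48 kg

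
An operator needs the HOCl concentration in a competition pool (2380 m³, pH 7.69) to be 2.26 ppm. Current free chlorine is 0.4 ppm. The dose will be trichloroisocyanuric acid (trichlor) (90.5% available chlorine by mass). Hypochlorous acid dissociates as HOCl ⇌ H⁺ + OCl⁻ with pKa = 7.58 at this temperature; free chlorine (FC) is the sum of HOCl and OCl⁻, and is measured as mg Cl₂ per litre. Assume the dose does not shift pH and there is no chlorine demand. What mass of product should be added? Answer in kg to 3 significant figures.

12.5 kg

Volume: 2380 m³ = 2,380,000 L.
[OCl⁻]/[HOCl] = 10^(pH − pKa) = 10^(7.69 − 7.58) = 1.288; fraction as HOCl = 1/(1 + 1.288) = 0.437.
Free chlorine required for 2.26 ppm HOCl: 2.26 / 0.437 = 5.171 ppm.
FC to add: 5.171 − 0.4 = 4.771 mg/L as Cl₂.
Cl₂ equivalent: 4.771 mg/L × 2,380,000 L = 11,360 g.
Product at 90.5% available Cl: 11,360 / 0.905 = 12,550 g.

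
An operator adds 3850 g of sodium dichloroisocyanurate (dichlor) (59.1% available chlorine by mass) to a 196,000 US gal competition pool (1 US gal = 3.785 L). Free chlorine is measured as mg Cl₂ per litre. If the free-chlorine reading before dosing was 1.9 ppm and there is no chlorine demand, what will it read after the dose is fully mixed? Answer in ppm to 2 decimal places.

Volume: 196,000 US gal × 3.785 L/gal = 741,860 L.
Available chlorine delivered: 3850 g × 0.591 = 2275 g as Cl₂.
Concentration rise: 2275 g / 741,860 L = 3.067 mg/L = 3.07 ppm.
Final FC: 1.9 + 3.07 = 4.97 ppm.

4.97 ppm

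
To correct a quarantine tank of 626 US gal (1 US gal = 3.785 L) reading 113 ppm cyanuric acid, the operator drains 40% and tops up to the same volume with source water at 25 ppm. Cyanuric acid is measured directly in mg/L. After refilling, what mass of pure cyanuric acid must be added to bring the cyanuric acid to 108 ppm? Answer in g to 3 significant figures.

71.6 g

Volume: 626 US gal × 3.785 L/gal = 2,369 L.
After draining 40% and refilling: 113 × 0.60 + 25 × 0.40 = 77.8 ppm.
Deficit to target: 108 − 77.8 = 30.2 mg/L.
Mass: 30.2 mg/L × 2,369 L = 71.56 g cyanuric acid.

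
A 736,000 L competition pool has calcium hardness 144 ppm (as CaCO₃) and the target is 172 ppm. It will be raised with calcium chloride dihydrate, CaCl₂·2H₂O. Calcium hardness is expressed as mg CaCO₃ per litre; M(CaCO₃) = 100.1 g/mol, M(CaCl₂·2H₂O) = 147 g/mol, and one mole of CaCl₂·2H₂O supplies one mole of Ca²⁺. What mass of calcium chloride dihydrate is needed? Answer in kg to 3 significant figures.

30.3 kg

Hardness to add: (172 − 144) = 28 mg/L as CaCO₃ × 736,000 L = 20,610 g as CaCO₃.
Moles of Ca²⁺ (1 mol Ca²⁺ ≡ 1 mol CaCO₃): 20,610 / 100.1 g/mol = 205.9 mol.
Mass of CaCl₂·2H₂O: 205.9 × 147 = 30,260 g.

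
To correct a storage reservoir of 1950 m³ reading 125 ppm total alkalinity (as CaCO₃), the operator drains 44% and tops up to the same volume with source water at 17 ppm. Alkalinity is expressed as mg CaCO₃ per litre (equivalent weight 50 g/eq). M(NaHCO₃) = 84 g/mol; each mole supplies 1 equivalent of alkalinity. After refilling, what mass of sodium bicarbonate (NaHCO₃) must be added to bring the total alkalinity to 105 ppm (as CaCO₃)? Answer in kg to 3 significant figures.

90.2 kg

Volume: 1950 m³ = 1,950,000 L.
After draining 44% and refilling: 125 × 0.56 + 17 × 0.44 = 77.48 ppm.
Deficit to target: 105 − 77.48 = 27.52 mg/L.
As CaCO₃: 27.52 mg/L × 1,950,000 L = 53,660 g; ÷ 50 g/eq ÷ 1 = 1073 mol NaHCO₃.
Mass: 1073 × 84 = 90,160 g.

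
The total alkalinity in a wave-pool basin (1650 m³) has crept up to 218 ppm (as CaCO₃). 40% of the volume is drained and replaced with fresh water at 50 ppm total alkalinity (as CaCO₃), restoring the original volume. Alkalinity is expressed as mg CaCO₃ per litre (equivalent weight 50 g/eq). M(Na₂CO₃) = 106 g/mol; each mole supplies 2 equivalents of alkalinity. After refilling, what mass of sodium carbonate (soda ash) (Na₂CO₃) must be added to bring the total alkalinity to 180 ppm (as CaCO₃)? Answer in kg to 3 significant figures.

Volume: 1650 m³ = 1,650,000 L.
After draining 40% and refilling: 218 × 0.60 + 50 × 0.40 = 150.8 ppm.
Deficit to target: 180 − 150.8 = 29.2 mg/L.
As CaCO₃: 29.2 mg/L × 1,650,000 L = 48,180 g; ÷ 50 g/eq ÷ 2 = 481.8 mol Na₂CO₃.
Mass: 481.8 × 106 = 51,070 g.

51.1 kg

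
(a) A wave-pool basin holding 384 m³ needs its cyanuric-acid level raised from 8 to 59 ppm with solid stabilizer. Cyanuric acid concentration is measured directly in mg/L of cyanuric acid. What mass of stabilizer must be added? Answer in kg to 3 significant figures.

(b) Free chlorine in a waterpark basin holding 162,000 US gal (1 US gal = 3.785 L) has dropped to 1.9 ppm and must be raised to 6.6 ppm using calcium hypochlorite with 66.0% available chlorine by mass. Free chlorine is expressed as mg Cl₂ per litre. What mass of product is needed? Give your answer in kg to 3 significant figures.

(a) 19.6 kg; (b) 4.37 kg

(a) Volume: 384 m³ = 384,000 L.
(a) CYA to add: (59 − 8) = 51 mg/L × 384,000 L = 19,580 g cyanuric acid.

(b) Volume: 162,000 US gal × 3.785 L/gal = 613,170 L.
(b) Chlorine deficit: 6.6 − 1.9 = 4.7 ppm = 4.7 mg/L as Cl₂.
(b) Cl₂ equivalent needed: 4.7 mg/L × 613,170 L = 2,882,000 mg = 2882 g.
(b) Product at 66.0% available chlorine: 2882 / 0.66 = 4367 g.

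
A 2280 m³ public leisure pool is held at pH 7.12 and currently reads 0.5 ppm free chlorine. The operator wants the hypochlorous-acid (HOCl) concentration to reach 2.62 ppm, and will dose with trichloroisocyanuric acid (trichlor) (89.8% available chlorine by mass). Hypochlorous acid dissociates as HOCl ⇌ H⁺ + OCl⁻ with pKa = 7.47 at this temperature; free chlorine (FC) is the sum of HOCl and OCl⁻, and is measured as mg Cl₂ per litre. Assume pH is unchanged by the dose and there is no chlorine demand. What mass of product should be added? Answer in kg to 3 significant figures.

8.35 kg

Volume: 2280 m³ = 2,280,000 L.
[OCl⁻]/[HOCl] = 10^(pH − pKa) = 10^(7.12 − 7.47) = 0.4467; fraction as HOCl = 1/(1 + 0.4467) = 0.6912.
Free chlorine required for 2.62 ppm HOCl: 2.62 / 0.6912 = 3.79 ppm.
FC to add: 3.79 − 0.5 = 3.29 mg/L as Cl₂.
Cl₂ equivalent: 3.29 mg/L × 2,280,000 L = 7502 g.
Product at 89.8% available Cl: 7502 / 0.898 = 8354 g.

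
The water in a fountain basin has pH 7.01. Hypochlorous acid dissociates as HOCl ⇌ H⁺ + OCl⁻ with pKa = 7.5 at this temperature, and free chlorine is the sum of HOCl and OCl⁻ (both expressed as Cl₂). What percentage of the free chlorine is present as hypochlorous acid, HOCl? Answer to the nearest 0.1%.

[OCl⁻]/[HOCl] = 10^(pH − pKa) = 10^(7.01 − 7.5) = 10^-0.49 = 0.3236.
Fraction as HOCl = 1 / (1 + 0.3236) = 0.7555.

75.6%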